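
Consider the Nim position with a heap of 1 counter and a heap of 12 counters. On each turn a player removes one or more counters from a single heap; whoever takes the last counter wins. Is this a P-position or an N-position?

N-position

Nim-sum: 1 ⊕ 12 = 13.
The nim-sum is 13 ≠ 0, so this is an N-position: the player to move can win.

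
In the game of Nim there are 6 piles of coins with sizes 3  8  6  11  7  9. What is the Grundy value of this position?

Compute the nim-sum pairwise:
3 ⊕ 8 = 11
11 ⊕ 6 = 13
13 ⊕ 11 = 6
6 ⊕ 7 = 1
1 ⊕ 9 = 8

8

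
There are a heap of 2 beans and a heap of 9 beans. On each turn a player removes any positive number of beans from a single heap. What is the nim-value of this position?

Compute the nim-sum pairwise:
2 XOR 9 = 11

11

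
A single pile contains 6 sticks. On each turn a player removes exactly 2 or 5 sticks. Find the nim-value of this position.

Build the Grundy sequence with g(k) = mex{g(k−s) : s ∈ {2, 5}, s ≤ k}:
k:     0  1  2  3  4  5  6
g(k):  0  0  1  1  0  2  1
So g(6) = 1.

1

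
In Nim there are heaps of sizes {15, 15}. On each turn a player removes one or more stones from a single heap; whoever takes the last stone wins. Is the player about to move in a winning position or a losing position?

Write each in binary and XOR column by column:
  1111  (15)
  1111  (15)
  ----
  0000  (0)
The nim-sum is 0, so this is a P-position: the player to move is in a losing position under optimal play.

Losing position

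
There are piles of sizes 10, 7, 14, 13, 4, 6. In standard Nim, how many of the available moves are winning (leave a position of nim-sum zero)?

3

Nim-sum: 10 ^ 7 ^ 14 ^ 13 ^ 4 ^ 6 = 12.
The overall nim-sum is X = 12. A pile of size p has a winning move iff p XOR X < p (reduce it to p XOR X).
  10: 10 XOR 12 = 6 < 10 — winning move (to 6).
  7: 7 XOR 12 = 11 ≥ 7 — no move.
  14: 14 XOR 12 = 2 < 14 — winning move (to 2).
  13: 13 XOR 12 = 1 < 13 — winning move (to 1).
  4: 4 XOR 12 = 8 ≥ 4 — no move.
  6: 6 XOR 12 = 10 ≥ 6 — no move.
That gives 3 winning moves.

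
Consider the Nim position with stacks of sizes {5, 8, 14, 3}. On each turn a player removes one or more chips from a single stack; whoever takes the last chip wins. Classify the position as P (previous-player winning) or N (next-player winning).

Bitwise XOR of the heap sizes:
  0101  (5)
  1000  (8)
  1110  (14)
  0011  (3)
  ----
  0000  (0)
The nim-sum is 0, so this is a P-position: the player to move is in a losing position under optimal play.

P-position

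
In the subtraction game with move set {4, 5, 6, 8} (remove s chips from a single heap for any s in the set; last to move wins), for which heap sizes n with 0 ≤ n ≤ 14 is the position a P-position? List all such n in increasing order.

0, 1, 2, 3, 12, 13, 14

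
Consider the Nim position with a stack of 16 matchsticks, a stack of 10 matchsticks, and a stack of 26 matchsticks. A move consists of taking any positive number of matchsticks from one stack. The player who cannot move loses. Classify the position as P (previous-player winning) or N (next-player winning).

P-position

Compute the nim-sum pairwise:
16 ⊕ 10 = 26
26 ⊕ 26 = 0
The nim-sum is 0, so this is a P-position: the player to move is in a losing position under optimal play.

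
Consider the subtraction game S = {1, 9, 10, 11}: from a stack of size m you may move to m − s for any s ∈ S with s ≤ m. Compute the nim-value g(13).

Build the Grundy sequence with g(k) = mex{g(k−s) : s ∈ {1, 9, 10, 11}, s ≤ k}:
k:     0  1  2  3  4  5  6  7  8  9 10 11 12 13
g(k):  0  1  0  1  0  1  0  1  0  1  2  3  2  3
So g(13) = 3.

3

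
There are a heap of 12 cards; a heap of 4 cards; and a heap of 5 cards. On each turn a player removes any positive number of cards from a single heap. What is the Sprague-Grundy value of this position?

13

Bitwise XOR of the heap sizes:
  1100  (12)
  0100  (4)
  0101  (5)
  ----
  1101  (13)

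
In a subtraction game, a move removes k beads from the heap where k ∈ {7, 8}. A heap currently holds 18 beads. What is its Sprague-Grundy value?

Grundy values for subtraction set {7, 8}:
k:     0  1  2  3  4  5  6  7  8  9 10 11 12 13 14 15 16 17 18
g(k):  0  0  0  0  0  0  0  1  1  1  1  1  1  1  2  0  0  0  0
So g(18) = 0.

0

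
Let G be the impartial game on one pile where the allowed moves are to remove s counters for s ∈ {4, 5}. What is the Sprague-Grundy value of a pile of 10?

Build the Grundy sequence with g(k) = mex{g(k−s) : s ∈ {4, 5}, s ≤ k}:
k:     0  1  2  3  4  5  6  7  8  9 10
g(k):  0  0  0  0  1  1  1  1  2  0  0
So g(10) = 0.

0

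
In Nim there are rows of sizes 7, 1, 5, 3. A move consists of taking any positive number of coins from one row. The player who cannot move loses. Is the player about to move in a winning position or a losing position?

Losing position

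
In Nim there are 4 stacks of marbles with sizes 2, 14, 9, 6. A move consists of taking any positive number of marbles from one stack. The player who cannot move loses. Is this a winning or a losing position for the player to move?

Write each in binary and XOR column by column:
  0010  (2)
  1110  (14)
  1001  (9)
  0110  (6)
  ----
  0011  (3)
The nim-sum is 3 ≠ 0, so this is an N-position: the player to move can win.

Winning position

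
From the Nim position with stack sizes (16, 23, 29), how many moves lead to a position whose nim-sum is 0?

Nim-sum: 16 XOR 23 XOR 29 = 26.
The overall nim-sum is X = 26. A stack of size p has a winning move iff p XOR X < p (reduce it to p XOR X).
  16: 16 XOR 26 = 10 < 16 — winning move (to 10).
  23: 23 XOR 26 = 13 < 23 — winning move (to 13).
  29: 29 XOR 26 = 7 < 29 — winning move (to 7).
That gives 3 winning moves.

3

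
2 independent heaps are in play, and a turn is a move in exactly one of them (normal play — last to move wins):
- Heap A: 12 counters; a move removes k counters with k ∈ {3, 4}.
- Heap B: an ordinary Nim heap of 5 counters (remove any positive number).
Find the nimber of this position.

Grundy values for heap A (subtraction set {3, 4}):
g(0) = mex{} = 0
g(1) = mex{} = 0
g(2) = mex{} = 0
g(3) = mex{0} = 1
g(4) = mex{0} = 1
g(5) = mex{0} = 1
g(6) = mex{0,1} = 2
g(7) = mex{1} = 0
g(8) = mex{1} = 0
g(9) = mex{1,2} = 0
g(10) = mex{0,2} = 1
g(11) = mex{0} = 1
g(12) = mex{0} = 1
So g(12) = 1.
Heap B is a plain Nim heap of size 5, so its Grundy value is 5.
By the Sprague-Grundy theorem, the Grundy value of a sum of independent games is the XOR of the component values.
Combined value = 1 ⊕ 5 = 4.

4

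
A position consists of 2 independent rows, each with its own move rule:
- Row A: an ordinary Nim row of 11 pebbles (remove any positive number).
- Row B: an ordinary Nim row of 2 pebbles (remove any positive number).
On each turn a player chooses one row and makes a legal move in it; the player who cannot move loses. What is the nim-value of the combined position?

Row A is a plain Nim row of size 11, so its Grundy value is 11.
Row B is a plain Nim row of size 2, so its Grundy value is 2.
The value of a disjunctive sum is the nim-sum of the parts.
Combined value = 11 XOR 2 = 9.

9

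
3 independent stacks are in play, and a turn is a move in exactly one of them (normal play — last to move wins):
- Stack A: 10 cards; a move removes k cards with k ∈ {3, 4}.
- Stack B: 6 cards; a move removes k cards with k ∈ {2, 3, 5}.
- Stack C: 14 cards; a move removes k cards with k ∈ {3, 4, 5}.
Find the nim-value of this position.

0

Grundy values for stack A (subtraction set {3, 4}):
k:     0  1  2  3  4  5  6  7  8  9 10
g(k):  0  0  0  1  1  1  2  0  0  0  1
So g(10) = 1.
Grundy values for stack B (subtraction set {2, 3, 5}):
g(0) = mex{} = 0
g(1) = mex{} = 0
g(2) = mex{0} = 1
g(3) = mex{0} = 1
g(4) = mex{0,1} = 2
g(5) = mex{0,1} = 2
g(6) = mex{0,1,2} = 3
So g(6) = 3.
Build the Grundy sequence for stack C with g(k) = mex{g(k−s) : s ∈ {3, 4, 5}, s ≤ k}:
k:     0  1  2  3  4  5  6  7  8  9 10 11 12 13 14
g(k):  0  0  0  1  1  1  2  2  0  0  0  1  1  1  2
So g(14) = 2.
By the Sprague-Grundy theorem, the Grundy value of a sum of independent games is the XOR of the component values.
Combined value = 1 XOR 3 XOR 2 = 0.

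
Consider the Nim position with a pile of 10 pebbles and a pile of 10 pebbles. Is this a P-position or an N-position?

P-position

Nim-sum: 10 XOR 10 = 0.
The nim-sum is 0, so this is a P-position: the player to move is in a losing position under optimal play.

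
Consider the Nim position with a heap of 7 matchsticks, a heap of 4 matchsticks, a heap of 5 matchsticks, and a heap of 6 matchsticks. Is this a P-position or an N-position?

P-position

Nim-sum: 7 ⊕ 4 ⊕ 5 ⊕ 6 = 0.
The nim-sum is 0, so this is a P-position: the player to move is in a losing position under optimal play.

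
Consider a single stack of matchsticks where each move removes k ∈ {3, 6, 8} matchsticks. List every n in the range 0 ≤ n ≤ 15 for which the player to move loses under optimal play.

0, 1, 2, 11, 12, 13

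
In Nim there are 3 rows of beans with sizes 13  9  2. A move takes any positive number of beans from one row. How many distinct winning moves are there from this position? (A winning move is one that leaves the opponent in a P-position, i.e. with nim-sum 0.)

1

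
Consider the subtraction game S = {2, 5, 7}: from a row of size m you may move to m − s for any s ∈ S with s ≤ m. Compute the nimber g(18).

2

Compute g(0), g(1), … for moves {2, 5, 7}:
k:     0  1  2  3  4  5  6  7  8  9 10 11 12 13 14 15 16 17 18
g(k):  0  0  1  1  0  2  1  3  2  2  0  3  1  0  0  1  1  2  2
So g(18) = 2.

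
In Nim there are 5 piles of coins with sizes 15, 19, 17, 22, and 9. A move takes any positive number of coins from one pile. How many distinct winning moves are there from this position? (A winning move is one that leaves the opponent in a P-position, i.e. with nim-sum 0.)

Compute the nim-sum pairwise:
15 XOR 19 = 28
28 XOR 17 = 13
13 XOR 22 = 27
27 XOR 9 = 18
The overall nim-sum is X = 18. A pile of size p has a winning move iff p XOR X < p (reduce it to p XOR X).
  15: 15 XOR 18 = 29 ≥ 15 — no move.
  19: 19 XOR 18 = 1 < 19 — winning move (to 1).
  17: 17 XOR 18 = 3 < 17 — winning move (to 3).
  22: 22 XOR 18 = 4 < 22 — winning move (to 4).
  9: 9 XOR 18 = 27 ≥ 9 — no move.
That gives 3 winning moves.

3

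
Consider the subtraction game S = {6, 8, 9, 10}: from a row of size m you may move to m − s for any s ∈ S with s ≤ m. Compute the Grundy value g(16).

Compute g(0), g(1), … for moves {6, 8, 9, 10}:
k:     0  1  2  3  4  5  6  7  8  9 10 11 12 13 14 15 16
g(k):  0  0  0  0  0  0  1  1  1  1  1  1  2  2  2  2  0
So g(16) = 0.

0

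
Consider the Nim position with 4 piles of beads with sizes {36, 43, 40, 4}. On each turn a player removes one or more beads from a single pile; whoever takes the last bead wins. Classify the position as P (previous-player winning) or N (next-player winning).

N-position

Nim-sum: 36 ^ 43 ^ 40 ^ 4 = 35.
The nim-sum is 35 ≠ 0, so this is an N-position: the player to move can win.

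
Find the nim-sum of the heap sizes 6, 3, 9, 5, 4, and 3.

14

Compute the nim-sum pairwise:
6 XOR 3 = 5
5 XOR 9 = 12
12 XOR 5 = 9
9 XOR 4 = 13
13 XOR 3 = 14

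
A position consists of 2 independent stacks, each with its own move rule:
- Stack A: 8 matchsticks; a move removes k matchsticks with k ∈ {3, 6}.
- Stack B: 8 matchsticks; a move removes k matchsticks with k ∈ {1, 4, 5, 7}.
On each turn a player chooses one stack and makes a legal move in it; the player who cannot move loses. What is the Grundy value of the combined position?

2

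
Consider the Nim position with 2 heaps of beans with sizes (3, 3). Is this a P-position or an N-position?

P-position

Nim-sum: 3 ^ 3 = 0.
The nim-sum is 0, so this is a P-position: the player to move is in a losing position under optimal play.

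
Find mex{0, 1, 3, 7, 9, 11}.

2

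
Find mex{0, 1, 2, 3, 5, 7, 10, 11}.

The values 0, 1, 2, 3 are all present; 4 is the first non-negative integer missing from the set.

4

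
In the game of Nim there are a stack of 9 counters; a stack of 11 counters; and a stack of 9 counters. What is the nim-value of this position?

11

Compute the nim-sum pairwise:
9 ⊕ 11 = 2
2 ⊕ 9 = 11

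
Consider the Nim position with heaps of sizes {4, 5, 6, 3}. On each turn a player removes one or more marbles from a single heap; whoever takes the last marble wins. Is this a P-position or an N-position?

Compute the nim-sum pairwise:
4 XOR 5 = 1
1 XOR 6 = 7
7 XOR 3 = 4
The nim-sum is 4 ≠ 0, so this is an N-position: the player to move can win.

N-position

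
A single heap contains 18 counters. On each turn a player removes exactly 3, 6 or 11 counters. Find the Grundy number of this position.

0

Build the Grundy sequence with g(k) = mex{g(k−s) : s ∈ {3, 6, 11}, s ≤ k}:
k:     0  1  2  3  4  5  6  7  8  9 10 11 12 13 14 15 16 17 18
g(k):  0  0  0  1  1  1  2  2  2  0  0  3  1  1  0  2  2  1  0
So g(18) = 0.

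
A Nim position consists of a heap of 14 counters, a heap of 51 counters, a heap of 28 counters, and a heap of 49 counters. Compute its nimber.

Nim-sum: 14 ⊕ 51 ⊕ 28 ⊕ 49 = 16.

16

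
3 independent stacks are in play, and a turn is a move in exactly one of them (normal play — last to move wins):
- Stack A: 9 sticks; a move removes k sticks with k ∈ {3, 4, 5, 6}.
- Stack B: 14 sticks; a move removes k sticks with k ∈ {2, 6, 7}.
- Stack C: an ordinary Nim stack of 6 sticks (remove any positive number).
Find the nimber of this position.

For stack A, compute g(0), g(1), … with moves {3, 4, 5, 6}:
k:     0  1  2  3  4  5  6  7  8  9
g(k):  0  0  0  1  1  1  2  2  2  0
So g(9) = 0.
Build the Grundy sequence for stack B with g(k) = mex{g(k−s) : s ∈ {2, 6, 7}, s ≤ k}:
g(0) = mex{} = 0
g(1) = mex{} = 0
g(2) = mex{0} = 1
g(3) = mex{0} = 1
g(4) = mex{1} = 0
g(5) = mex{1} = 0
g(6) = mex{0} = 1
g(7) = mex{0} = 1
g(8) = mex{0,1} = 2
g(9) = mex{1} = 0
g(10) = mex{0,1,2} = 3
g(11) = mex{0} = 1
g(12) = mex{0,1,3} = 2
g(13) = mex{1} = 0
g(14) = mex{1,2} = 0
So g(14) = 0.
Stack C is a plain Nim stack of size 6, so its Grundy value is 6.
By the Sprague-Grundy theorem, the Grundy value of a sum of independent games is the XOR of the component values.
Combined value = 0 ⊕ 0 ⊕ 6 = 6.

6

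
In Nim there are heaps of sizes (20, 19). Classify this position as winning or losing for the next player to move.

Winning position

Nim-sum: 20 XOR 19 = 7.
The nim-sum is 7 ≠ 0, so this is an N-position: the player to move can win.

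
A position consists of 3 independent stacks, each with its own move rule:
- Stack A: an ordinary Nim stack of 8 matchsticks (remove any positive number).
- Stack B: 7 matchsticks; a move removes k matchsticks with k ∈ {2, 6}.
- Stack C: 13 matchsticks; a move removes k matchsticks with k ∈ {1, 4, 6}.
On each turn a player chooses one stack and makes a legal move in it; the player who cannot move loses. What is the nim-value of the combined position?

Stack A is a plain Nim stack of size 8, so its Grundy value is 8.
Grundy values for stack B (subtraction set {2, 6}):
g(0) = mex{} = 0
g(1) = mex{} = 0
g(2) = mex{0} = 1
g(3) = mex{0} = 1
g(4) = mex{1} = 0
g(5) = mex{1} = 0
g(6) = mex{0} = 1
g(7) = mex{0} = 1
So g(7) = 1.
Build the Grundy sequence for stack C with g(k) = mex{g(k−s) : s ∈ {1, 4, 6}, s ≤ k}:
k:     0  1  2  3  4  5  6  7  8  9 10 11 12 13
g(k):  0  1  0  1  2  0  1  0  1  2  0  1  0  1
So g(13) = 1.
By the Sprague-Grundy theorem, the Grundy value of a sum of independent games is the XOR of the component values.
Combined value = 8 ⊕ 1 ⊕ 1 = 8.

8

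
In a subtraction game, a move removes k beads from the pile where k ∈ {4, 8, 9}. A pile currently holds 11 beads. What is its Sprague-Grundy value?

2

Compute g(0), g(1), … for moves {4, 8, 9}:
g(0) = mex{} = 0
g(1) = mex{} = 0
g(2) = mex{} = 0
g(3) = mex{} = 0
g(4) = mex{0} = 1
g(5) = mex{0} = 1
g(6) = mex{0} = 1
g(7) = mex{0} = 1
g(8) = mex{0,1} = 2
g(9) = mex{0,1} = 2
g(10) = mex{0,1} = 2
g(11) = mex{0,1} = 2
So g(11) = 2.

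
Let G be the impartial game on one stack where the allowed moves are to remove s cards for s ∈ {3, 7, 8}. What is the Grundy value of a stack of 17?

0

Compute g(0), g(1), … for moves {3, 7, 8}:
k:     0  1  2  3  4  5  6  7  8  9 10 11 12 13 14 15 16 17
g(k):  0  0  0  1  1  1  0  2  2  1  3  0  0  2  1  1  0  0
So g(17) = 0.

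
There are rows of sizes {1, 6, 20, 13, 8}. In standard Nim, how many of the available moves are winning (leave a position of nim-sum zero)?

1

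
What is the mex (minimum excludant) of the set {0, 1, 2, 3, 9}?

The values 0, 1, 2, 3 are all present; 4 is the first non-negative integer missing from the set.

4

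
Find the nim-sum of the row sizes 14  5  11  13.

13

Compute the nim-sum pairwise:
14 XOR 5 = 11
11 XOR 11 = 0
0 XOR 13 = 13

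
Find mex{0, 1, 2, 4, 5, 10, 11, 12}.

3

The values 0, 1, 2 are all present; 3 is the first non-negative integer missing from the set.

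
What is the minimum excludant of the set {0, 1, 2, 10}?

3

The values 0, 1, 2 are all present; 3 is the first non-negative integer missing from the set.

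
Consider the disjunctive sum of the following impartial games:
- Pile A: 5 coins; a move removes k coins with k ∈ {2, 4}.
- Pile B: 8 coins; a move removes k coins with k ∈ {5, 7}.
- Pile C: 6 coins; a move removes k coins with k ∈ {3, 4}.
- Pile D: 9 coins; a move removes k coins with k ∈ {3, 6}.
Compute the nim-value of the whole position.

1

For pile A, compute g(0), g(1), … with moves {2, 4}:
g(0) = mex{} = 0
g(1) = mex{} = 0
g(2) = mex{0} = 1
g(3) = mex{0} = 1
g(4) = mex{0,1} = 2
g(5) = mex{0,1} = 2
So g(5) = 2.
For pile B, compute g(0), g(1), … with moves {5, 7}:
k:     0  1  2  3  4  5  6  7  8
g(k):  0  0  0  0  0  1  1  1  1
So g(8) = 1.
For pile C, compute g(0), g(1), … with moves {3, 4}:
g(0) = mex{} = 0
g(1) = mex{} = 0
g(2) = mex{} = 0
g(3) = mex{0} = 1
g(4) = mex{0} = 1
g(5) = mex{0} = 1
g(6) = mex{0,1} = 2
So g(6) = 2.
Build the Grundy sequence for pile D with g(k) = mex{g(k−s) : s ∈ {3, 6}, s ≤ k}:
k:     0  1  2  3  4  5  6  7  8  9
g(k):  0  0  0  1  1  1  2  2  2  0
So g(9) = 0.
The value of a disjunctive sum is the nim-sum of the parts.
Combined value = 2 XOR 1 XOR 2 XOR 0 = 1.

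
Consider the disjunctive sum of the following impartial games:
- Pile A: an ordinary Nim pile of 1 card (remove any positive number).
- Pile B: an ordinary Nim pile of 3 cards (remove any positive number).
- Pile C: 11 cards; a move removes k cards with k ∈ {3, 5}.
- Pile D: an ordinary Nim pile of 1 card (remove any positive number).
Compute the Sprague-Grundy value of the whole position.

2

Pile A is a plain Nim pile of size 1, so its Grundy value is 1.
Pile B is a plain Nim pile of size 3, so its Grundy value is 3.
For pile C, compute g(0), g(1), … with moves {3, 5}:
k:     0  1  2  3  4  5  6  7  8  9 10 11
g(k):  0  0  0  1  1  1  2  2  0  0  0  1
So g(11) = 1.
Pile D is a plain Nim pile of size 1, so its Grundy value is 1.
The value of a disjunctive sum is the nim-sum of the parts.
Combined value = 1 XOR 3 XOR 1 XOR 1 = 2.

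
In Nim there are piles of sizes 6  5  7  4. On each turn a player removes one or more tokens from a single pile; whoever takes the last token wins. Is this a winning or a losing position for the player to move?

Losing position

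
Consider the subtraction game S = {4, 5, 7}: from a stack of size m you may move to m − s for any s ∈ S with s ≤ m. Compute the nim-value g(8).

2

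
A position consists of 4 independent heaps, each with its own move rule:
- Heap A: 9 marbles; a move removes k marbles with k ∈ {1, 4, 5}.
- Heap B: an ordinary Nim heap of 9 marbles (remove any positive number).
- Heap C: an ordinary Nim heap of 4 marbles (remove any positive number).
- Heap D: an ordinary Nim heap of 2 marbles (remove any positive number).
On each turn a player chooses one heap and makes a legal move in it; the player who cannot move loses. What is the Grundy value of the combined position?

14

Build the Grundy sequence for heap A with g(k) = mex{g(k−s) : s ∈ {1, 4, 5}, s ≤ k}:
k:     0  1  2  3  4  5  6  7  8  9
g(k):  0  1  0  1  2  3  2  3  0  1
So g(9) = 1.
Heap B is a plain Nim heap of size 9, so its Grundy value is 9.
Heap C is a plain Nim heap of size 4, so its Grundy value is 4.
Heap D is a plain Nim heap of size 2, so its Grundy value is 2.
The value of a disjunctive sum is the nim-sum of the parts.
Combined value = 1 XOR 9 XOR 4 XOR 2 = 14.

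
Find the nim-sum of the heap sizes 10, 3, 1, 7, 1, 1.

Compute the nim-sum pairwise:
10 ^ 3 = 9
9 ^ 1 = 8
8 ^ 7 = 15
15 ^ 1 = 14
14 ^ 1 = 15

15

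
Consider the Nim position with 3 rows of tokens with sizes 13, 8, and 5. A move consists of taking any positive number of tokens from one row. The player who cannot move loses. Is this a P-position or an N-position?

Compute the nim-sum pairwise:
13 ^ 8 = 5
5 ^ 5 = 0
The nim-sum is 0, so this is a P-position: the player to move is in a losing position under optimal play.

P-position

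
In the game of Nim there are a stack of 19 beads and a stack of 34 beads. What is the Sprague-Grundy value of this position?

Compute the nim-sum pairwise:
19 XOR 34 = 49

49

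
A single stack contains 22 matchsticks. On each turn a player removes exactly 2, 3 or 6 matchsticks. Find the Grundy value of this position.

Compute g(0), g(1), … for moves {2, 3, 6}:
k:     0  1  2  3  4  5  6  7  8  9 10 11 12 13 14 15 16 17 18 19 20 21 22
g(k):  0  0  1  1  2  0  3  1  2  0  0  1  1  2  0  3  1  2  0  0  1  1  2
So g(22) = 2.

2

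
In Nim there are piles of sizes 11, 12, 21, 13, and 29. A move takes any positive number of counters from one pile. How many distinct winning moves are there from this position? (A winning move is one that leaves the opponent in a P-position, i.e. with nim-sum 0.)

Bitwise XOR of the heap sizes:
  01011  (11)
  01100  (12)
  10101  (21)
  01101  (13)
  11101  (29)
  -----
  00010  (2)
The overall nim-sum is X = 2. A pile of size p has a winning move iff p XOR X < p (reduce it to p XOR X).
  11: 11 XOR 2 = 9 < 11 — winning move (to 9).
  12: 12 XOR 2 = 14 ≥ 12 — no move.
  21: 21 XOR 2 = 23 ≥ 21 — no move.
  13: 13 XOR 2 = 15 ≥ 13 — no move.
  29: 29 XOR 2 = 31 ≥ 29 — no move.
That gives 1 winning move.

1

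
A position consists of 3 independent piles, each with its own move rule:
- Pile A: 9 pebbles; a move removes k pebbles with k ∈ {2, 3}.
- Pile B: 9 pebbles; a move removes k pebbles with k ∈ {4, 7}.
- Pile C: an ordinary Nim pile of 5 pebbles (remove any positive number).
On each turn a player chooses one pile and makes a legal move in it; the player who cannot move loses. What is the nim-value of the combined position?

5

For pile A, compute g(0), g(1), … with moves {2, 3}:
k:     0  1  2  3  4  5  6  7  8  9
g(k):  0  0  1  1  2  0  0  1  1  2
So g(9) = 2.
For pile B, compute g(0), g(1), … with moves {4, 7}:
k:     0  1  2  3  4  5  6  7  8  9
g(k):  0  0  0  0  1  1  1  1  2  2
So g(9) = 2.
Pile C is a plain Nim pile of size 5, so its Grundy value is 5.
By the Sprague-Grundy theorem, the Grundy value of a sum of independent games is the XOR of the component values.
Combined value = 2 XOR 2 XOR 5 = 5.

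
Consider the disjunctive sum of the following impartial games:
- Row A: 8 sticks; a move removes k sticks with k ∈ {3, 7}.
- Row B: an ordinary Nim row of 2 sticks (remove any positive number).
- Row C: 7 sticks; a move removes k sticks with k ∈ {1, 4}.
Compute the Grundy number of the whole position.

Build the Grundy sequence for row A with g(k) = mex{g(k−s) : s ∈ {3, 7}, s ≤ k}:
k:     0  1  2  3  4  5  6  7  8
g(k):  0  0  0  1  1  1  0  2  2
So g(8) = 2.
Row B is a plain Nim row of size 2, so its Grundy value is 2.
Build the Grundy sequence for row C with g(k) = mex{g(k−s) : s ∈ {1, 4}, s ≤ k}:
k:     0  1  2  3  4  5  6  7
g(k):  0  1  0  1  2  0  1  0
So g(7) = 0.
By the Sprague-Grundy theorem, the Grundy value of a sum of independent games is the XOR of the component values.
Combined value = 2 ⊕ 2 ⊕ 0 = 0.

0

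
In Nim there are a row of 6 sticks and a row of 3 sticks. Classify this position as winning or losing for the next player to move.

Nim-sum: 6 ⊕ 3 = 5.
The nim-sum is 5 ≠ 0, so this is an N-position: the player to move can win.

Winning position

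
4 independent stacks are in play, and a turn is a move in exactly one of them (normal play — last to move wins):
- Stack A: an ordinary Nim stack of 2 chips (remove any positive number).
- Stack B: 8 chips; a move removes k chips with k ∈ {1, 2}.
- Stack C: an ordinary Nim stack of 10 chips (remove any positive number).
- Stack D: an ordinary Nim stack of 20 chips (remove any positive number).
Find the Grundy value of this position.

30

Stack A is a plain Nim stack of size 2, so its Grundy value is 2.
Build the Grundy sequence for stack B with g(k) = mex{g(k−s) : s ∈ {1, 2}, s ≤ k}:
g(0) = mex{} = 0
g(1) = mex{0} = 1
g(2) = mex{0,1} = 2
g(3) = mex{1,2} = 0
g(4) = mex{0,2} = 1
g(5) = mex{0,1} = 2
g(6) = mex{1,2} = 0
g(7) = mex{0,2} = 1
g(8) = mex{0,1} = 2
So g(8) = 2.
Stack C is a plain Nim stack of size 10, so its Grundy value is 10.
Stack D is a plain Nim stack of size 20, so its Grundy value is 20.
The value of a disjunctive sum is the nim-sum of the parts.
Combined value = 2 XOR 2 XOR 10 XOR 20 = 30.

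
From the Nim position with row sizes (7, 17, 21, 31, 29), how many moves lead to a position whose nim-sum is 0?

Nim-sum: 7 XOR 17 XOR 21 XOR 31 XOR 29 = 1.
The overall nim-sum is X = 1. A row of size p has a winning move iff p XOR X < p (reduce it to p XOR X).
  7: 7 XOR 1 = 6 < 7 — winning move (to 6).
  17: 17 XOR 1 = 16 < 17 — winning move (to 16).
  21: 21 XOR 1 = 20 < 21 — winning move (to 20).
  31: 31 XOR 1 = 30 < 31 — winning move (to 30).
  29: 29 XOR 1 = 28 < 29 — winning move (to 28).
That gives 5 winning moves.

5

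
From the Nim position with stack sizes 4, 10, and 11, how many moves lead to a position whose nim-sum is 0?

1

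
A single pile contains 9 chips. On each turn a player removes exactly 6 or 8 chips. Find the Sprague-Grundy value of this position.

Compute g(0), g(1), … for moves {6, 8}:
g(0) = mex{} = 0
g(1) = mex{} = 0
g(2) = mex{} = 0
g(3) = mex{} = 0
g(4) = mex{} = 0
g(5) = mex{} = 0
g(6) = mex{0} = 1
g(7) = mex{0} = 1
g(8) = mex{0} = 1
g(9) = mex{0} = 1
So g(9) = 1.

1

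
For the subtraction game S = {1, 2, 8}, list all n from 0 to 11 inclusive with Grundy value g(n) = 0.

0, 3, 6, 9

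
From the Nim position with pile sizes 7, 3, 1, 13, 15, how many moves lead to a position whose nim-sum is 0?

Compute the nim-sum pairwise:
7 ^ 3 = 4
4 ^ 1 = 5
5 ^ 13 = 8
8 ^ 15 = 7
The overall nim-sum is X = 7. A pile of size p has a winning move iff p XOR X < p (reduce it to p XOR X).
  7: 7 XOR 7 = 0 < 7 — winning move (to 0).
  3: 3 XOR 7 = 4 ≥ 3 — no move.
  1: 1 XOR 7 = 6 ≥ 1 — no move.
  13: 13 XOR 7 = 10 < 13 — winning move (to 10).
  15: 15 XOR 7 = 8 < 15 — winning move (to 8).
That gives 3 winning moves.

3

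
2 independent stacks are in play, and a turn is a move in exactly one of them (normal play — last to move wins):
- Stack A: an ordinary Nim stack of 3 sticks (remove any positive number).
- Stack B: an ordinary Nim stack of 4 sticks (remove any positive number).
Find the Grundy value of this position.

Stack A is a plain Nim stack of size 3, so its Grundy value is 3.
Stack B is a plain Nim stack of size 4, so its Grundy value is 4.
By the Sprague-Grundy theorem, the Grundy value of a sum of independent games is the XOR of the component values.
Combined value = 3 ⊕ 4 = 7.

7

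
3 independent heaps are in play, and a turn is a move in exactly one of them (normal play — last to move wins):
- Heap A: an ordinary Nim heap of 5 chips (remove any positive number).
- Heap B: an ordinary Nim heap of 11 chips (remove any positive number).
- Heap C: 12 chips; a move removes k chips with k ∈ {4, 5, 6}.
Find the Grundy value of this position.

14

Heap A is a plain Nim heap of size 5, so its Grundy value is 5.
Heap B is a plain Nim heap of size 11, so its Grundy value is 11.
Build the Grundy sequence for heap C with g(k) = mex{g(k−s) : s ∈ {4, 5, 6}, s ≤ k}:
k:     0  1  2  3  4  5  6  7  8  9 10 11 12
g(k):  0  0  0  0  1  1  1  1  2  2  0  0  0
So g(12) = 0.
By the Sprague-Grundy theorem, the Grundy value of a sum of independent games is the XOR of the component values.
Combined value = 5 ⊕ 11 ⊕ 0 = 14.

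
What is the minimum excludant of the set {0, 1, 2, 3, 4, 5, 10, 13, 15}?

The values 0, 1, 2, 3, 4, 5 are all present; 6 is the first non-negative integer missing from the set.

6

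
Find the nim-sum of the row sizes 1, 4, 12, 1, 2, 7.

Bitwise XOR of the heap sizes:
  0001  (1)
  0100  (4)
  1100  (12)
  0001  (1)
  0010  (2)
  0111  (7)
  ----
  1101  (13)

13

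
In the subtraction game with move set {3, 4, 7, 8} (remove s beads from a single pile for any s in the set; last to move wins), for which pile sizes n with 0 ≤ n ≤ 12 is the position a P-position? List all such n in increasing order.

Compute g(0), g(1), … for moves {3, 4, 7, 8}:
g(0) = mex{} = 0
g(1) = mex{} = 0
g(2) = mex{} = 0
g(3) = mex{0} = 1
g(4) = mex{0} = 1
g(5) = mex{0} = 1
g(6) = mex{0,1} = 2
g(7) = mex{0,1} = 2
g(8) = mex{0,1} = 2
g(9) = mex{0,1,2} = 3
g(10) = mex{0,1,2} = 3
g(11) = mex{1,2} = 0
g(12) = mex{1,2,3} = 0
The P-positions (g = 0) in 0..12 are 0, 1, 2, 11, 12.

0, 1, 2, 11, 12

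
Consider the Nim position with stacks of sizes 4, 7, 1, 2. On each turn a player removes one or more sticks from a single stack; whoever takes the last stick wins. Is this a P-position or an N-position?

P-position

Bitwise XOR of the heap sizes:
  100  (4)
  111  (7)
  001  (1)
  010  (2)
  ---
  000  (0)
The nim-sum is 0, so this is a P-position: the player to move is in a losing position under optimal play.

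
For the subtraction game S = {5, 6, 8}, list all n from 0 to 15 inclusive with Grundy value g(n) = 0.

0, 1, 2, 3, 4, 13, 14, 15

Grundy values for subtraction set {5, 6, 8}:
k:     0  1  2  3  4  5  6  7  8  9 10 11 12 13 14 15
g(k):  0  0  0  0  0  1  1  1  1  1  2  2  2  0  0  0
The P-positions (g = 0) in 0..15 are 0, 1, 2, 3, 4, 13, 14, 15.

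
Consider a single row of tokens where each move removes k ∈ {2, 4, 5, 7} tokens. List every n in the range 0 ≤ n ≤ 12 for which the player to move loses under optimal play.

Grundy values for subtraction set {2, 4, 5, 7}:
g(0) = mex{} = 0
g(1) = mex{} = 0
g(2) = mex{0} = 1
g(3) = mex{0} = 1
g(4) = mex{0,1} = 2
g(5) = mex{0,1} = 2
g(6) = mex{0,1,2} = 3
g(7) = mex{0,1,2} = 3
g(8) = mex{0,1,2,3} = 4
g(9) = mex{1,2,3} = 0
g(10) = mex{1,2,3,4} = 0
g(11) = mex{0,2,3} = 1
g(12) = mex{0,2,3,4} = 1
The P-positions (g = 0) in 0..12 are 0, 1, 9, 10.

0, 1, 9, 10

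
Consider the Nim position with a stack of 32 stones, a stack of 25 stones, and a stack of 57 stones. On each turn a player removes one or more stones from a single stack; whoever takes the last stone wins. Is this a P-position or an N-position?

Nim-sum: 32 ⊕ 25 ⊕ 57 = 0.
The nim-sum is 0, so this is a P-position: the player to move is in a losing position under optimal play.

P-position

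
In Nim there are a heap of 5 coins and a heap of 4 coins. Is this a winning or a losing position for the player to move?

Winning position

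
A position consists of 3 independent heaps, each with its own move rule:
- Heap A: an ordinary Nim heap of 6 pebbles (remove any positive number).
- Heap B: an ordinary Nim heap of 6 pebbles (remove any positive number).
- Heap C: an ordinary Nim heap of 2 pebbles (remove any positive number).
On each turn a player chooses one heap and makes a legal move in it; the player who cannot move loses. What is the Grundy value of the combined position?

Heap A is a plain Nim heap of size 6, so its Grundy value is 6.
Heap B is a plain Nim heap of size 6, so its Grundy value is 6.
Heap C is a plain Nim heap of size 2, so its Grundy value is 2.
By the Sprague-Grundy theorem, the Grundy value of a sum of independent games is the XOR of the component values.
Combined value = 6 XOR 6 XOR 2 = 2.

2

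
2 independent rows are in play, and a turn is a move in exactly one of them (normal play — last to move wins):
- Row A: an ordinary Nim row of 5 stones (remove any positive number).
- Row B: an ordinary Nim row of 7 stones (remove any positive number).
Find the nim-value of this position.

2

Row A is a plain Nim row of size 5, so its Grundy value is 5.
Row B is a plain Nim row of size 7, so its Grundy value is 7.
By the Sprague-Grundy theorem, the Grundy value of a sum of independent games is the XOR of the component values.
Combined value = 5 ⊕ 7 = 2.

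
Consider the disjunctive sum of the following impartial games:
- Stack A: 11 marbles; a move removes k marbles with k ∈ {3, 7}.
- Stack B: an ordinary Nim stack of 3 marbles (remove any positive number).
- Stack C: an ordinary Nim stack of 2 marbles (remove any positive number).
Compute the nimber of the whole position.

1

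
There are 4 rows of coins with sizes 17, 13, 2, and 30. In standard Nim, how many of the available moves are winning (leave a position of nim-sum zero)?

Bitwise XOR of the heap sizes:
  10001  (17)
  01101  (13)
  00010  (2)
  11110  (30)
  -----
  00000  (0)
The nim-sum is already 0, so every move leaves a nonzero nim-sum — there are no winning moves.

0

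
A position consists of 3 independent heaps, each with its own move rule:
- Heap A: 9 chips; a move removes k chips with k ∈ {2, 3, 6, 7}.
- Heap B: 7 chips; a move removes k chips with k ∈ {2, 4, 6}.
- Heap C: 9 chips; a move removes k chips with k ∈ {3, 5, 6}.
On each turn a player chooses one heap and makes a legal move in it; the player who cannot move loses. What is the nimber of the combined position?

3

Build the Grundy sequence for heap A with g(k) = mex{g(k−s) : s ∈ {2, 3, 6, 7}, s ≤ k}:
k:     0  1  2  3  4  5  6  7  8  9
g(k):  0  0  1  1  2  0  3  1  2  0
So g(9) = 0.
Build the Grundy sequence for heap B with g(k) = mex{g(k−s) : s ∈ {2, 4, 6}, s ≤ k}:
k:     0  1  2  3  4  5  6  7
g(k):  0  0  1  1  2  2  3  3
So g(7) = 3.
For heap C, compute g(0), g(1), … with moves {3, 5, 6}:
k:     0  1  2  3  4  5  6  7  8  9
g(k):  0  0  0  1  1  1  2  2  2  0
So g(9) = 0.
By the Sprague-Grundy theorem, the Grundy value of a sum of independent games is the XOR of the component values.
Combined value = 0 XOR 3 XOR 0 = 3.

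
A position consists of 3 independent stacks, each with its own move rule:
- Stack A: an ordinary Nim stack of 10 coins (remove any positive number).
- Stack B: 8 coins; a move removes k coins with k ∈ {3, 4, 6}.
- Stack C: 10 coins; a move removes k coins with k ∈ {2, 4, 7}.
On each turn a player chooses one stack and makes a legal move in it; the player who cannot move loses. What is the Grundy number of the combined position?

10

Stack A is a plain Nim stack of size 10, so its Grundy value is 10.
For stack B, compute g(0), g(1), … with moves {3, 4, 6}:
k:     0  1  2  3  4  5  6  7  8
g(k):  0  0  0  1  1  1  2  2  2
So g(8) = 2.
Grundy values for stack C (subtraction set {2, 4, 7}):
k:     0  1  2  3  4  5  6  7  8  9 10
g(k):  0  0  1  1  2  2  0  3  1  0  2
So g(10) = 2.
The value of a disjunctive sum is the nim-sum of the parts.
Combined value = 10 XOR 2 XOR 2 = 10.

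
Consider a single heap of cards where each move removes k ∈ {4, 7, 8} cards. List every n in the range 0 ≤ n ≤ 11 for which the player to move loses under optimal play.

0, 1, 2, 3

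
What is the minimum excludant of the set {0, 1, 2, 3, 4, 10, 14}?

5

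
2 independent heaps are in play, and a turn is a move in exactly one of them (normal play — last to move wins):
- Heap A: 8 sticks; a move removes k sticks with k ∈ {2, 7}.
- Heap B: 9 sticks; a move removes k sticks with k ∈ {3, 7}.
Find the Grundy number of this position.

Grundy values for heap A (subtraction set {2, 7}):
g(0) = mex{} = 0
g(1) = mex{} = 0
g(2) = mex{0} = 1
g(3) = mex{0} = 1
g(4) = mex{1} = 0
g(5) = mex{1} = 0
g(6) = mex{0} = 1
g(7) = mex{0} = 1
g(8) = mex{0,1} = 2
So g(8) = 2.
For heap B, compute g(0), g(1), … with moves {3, 7}:
g(0) = mex{} = 0
g(1) = mex{} = 0
g(2) = mex{} = 0
g(3) = mex{0} = 1
g(4) = mex{0} = 1
g(5) = mex{0} = 1
g(6) = mex{1} = 0
g(7) = mex{0,1} = 2
g(8) = mex{0,1} = 2
g(9) = mex{0} = 1
So g(9) = 1.
By the Sprague-Grundy theorem, the Grundy value of a sum of independent games is the XOR of the component values.
Combined value = 2 XOR 1 = 3.

3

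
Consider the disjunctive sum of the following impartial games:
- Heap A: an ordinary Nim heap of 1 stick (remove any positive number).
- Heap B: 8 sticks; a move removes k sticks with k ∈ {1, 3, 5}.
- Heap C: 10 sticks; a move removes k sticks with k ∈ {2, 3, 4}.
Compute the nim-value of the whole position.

3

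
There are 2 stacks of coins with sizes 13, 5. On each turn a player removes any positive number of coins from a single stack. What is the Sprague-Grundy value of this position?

Write each in binary and XOR column by column:
  1101  (13)
  0101  (5)
  ----
  1000  (8)

8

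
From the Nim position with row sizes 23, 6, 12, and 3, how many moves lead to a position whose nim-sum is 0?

1

Compute the nim-sum pairwise:
23 ⊕ 6 = 17
17 ⊕ 12 = 29
29 ⊕ 3 = 30
The overall nim-sum is X = 30. A row of size p has a winning move iff p XOR X < p (reduce it to p XOR X).
  23: 23 XOR 30 = 9 < 23 — winning move (to 9).
  6: 6 XOR 30 = 24 ≥ 6 — no move.
  12: 12 XOR 30 = 18 ≥ 12 — no move.
  3: 3 XOR 30 = 29 ≥ 3 — no move.
That gives 1 winning move.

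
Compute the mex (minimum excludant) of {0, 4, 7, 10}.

1

0 is in the set but 1 is not, so the mex is 1.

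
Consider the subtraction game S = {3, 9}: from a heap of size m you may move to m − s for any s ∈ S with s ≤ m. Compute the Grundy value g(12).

0

Build the Grundy sequence with g(k) = mex{g(k−s) : s ∈ {3, 9}, s ≤ k}:
k:     0  1  2  3  4  5  6  7  8  9 10 11 12
g(k):  0  0  0  1  1  1  0  0  0  1  1  1  0
So g(12) = 0.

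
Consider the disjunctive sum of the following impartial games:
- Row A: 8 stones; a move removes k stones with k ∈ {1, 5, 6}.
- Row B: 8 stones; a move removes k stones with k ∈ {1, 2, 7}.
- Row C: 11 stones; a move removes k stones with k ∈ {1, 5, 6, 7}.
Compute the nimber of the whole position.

3

Build the Grundy sequence for row A with g(k) = mex{g(k−s) : s ∈ {1, 5, 6}, s ≤ k}:
k:     0  1  2  3  4  5  6  7  8
g(k):  0  1  0  1  0  1  2  3  2
So g(8) = 2.
Build the Grundy sequence for row B with g(k) = mex{g(k−s) : s ∈ {1, 2, 7}, s ≤ k}:
g(0) = mex{} = 0
g(1) = mex{0} = 1
g(2) = mex{0,1} = 2
g(3) = mex{1,2} = 0
g(4) = mex{0,2} = 1
g(5) = mex{0,1} = 2
g(6) = mex{1,2} = 0
g(7) = mex{0,2} = 1
g(8) = mex{0,1} = 2
So g(8) = 2.
For row C, compute g(0), g(1), … with moves {1, 5, 6, 7}:
k:     0  1  2  3  4  5  6  7  8  9 10 11
g(k):  0  1  0  1  0  1  2  3  2  3  2  3
So g(11) = 3.
By the Sprague-Grundy theorem, the Grundy value of a sum of independent games is the XOR of the component values.
Combined value = 2 XOR 2 XOR 3 = 3.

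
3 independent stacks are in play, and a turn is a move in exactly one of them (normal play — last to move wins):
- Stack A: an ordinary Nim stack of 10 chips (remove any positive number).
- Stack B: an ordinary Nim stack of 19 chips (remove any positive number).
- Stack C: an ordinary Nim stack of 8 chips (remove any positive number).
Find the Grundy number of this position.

Stack A is a plain Nim stack of size 10, so its Grundy value is 10.
Stack B is a plain Nim stack of size 19, so its Grundy value is 19.
Stack C is a plain Nim stack of size 8, so its Grundy value is 8.
By the Sprague-Grundy theorem, the Grundy value of a sum of independent games is the XOR of the component values.
Combined value = 10 ⊕ 19 ⊕ 8 = 17.

17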